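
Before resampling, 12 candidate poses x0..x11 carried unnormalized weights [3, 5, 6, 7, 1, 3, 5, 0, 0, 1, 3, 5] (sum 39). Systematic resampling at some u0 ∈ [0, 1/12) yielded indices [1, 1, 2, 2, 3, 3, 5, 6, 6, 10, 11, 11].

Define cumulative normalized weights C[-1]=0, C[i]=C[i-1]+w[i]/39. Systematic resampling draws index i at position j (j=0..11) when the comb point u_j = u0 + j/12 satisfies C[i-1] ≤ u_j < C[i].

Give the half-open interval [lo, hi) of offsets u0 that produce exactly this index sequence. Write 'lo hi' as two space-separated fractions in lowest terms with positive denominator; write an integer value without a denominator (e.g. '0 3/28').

1/13 1/12

C = [1/13, 8/39, 14/39, 7/13, 22/39, 25/39, 10/13, 10/13, 10/13, 31/39, 34/39, 1]
j=0 picked index 1: u0 ∈ [1/13, 8/39)
j=1 picked index 1: u0 ∈ [-1/156, 19/156)
j=2 picked index 2: u0 ∈ [1/26, 5/26)
j=3 picked index 2: u0 ∈ [-7/156, 17/156)
j=4 picked index 3: u0 ∈ [1/39, 8/39)
j=5 picked index 3: u0 ∈ [-3/52, 19/156)
j=6 picked index 5: u0 ∈ [5/78, 11/78)
j=7 picked index 6: u0 ∈ [3/52, 29/156)
j=8 picked index 6: u0 ∈ [-1/39, 4/39)
j=9 picked index 10: u0 ∈ [7/156, 19/156)
j=10 picked index 11: u0 ∈ [1/26, 1/6)
j=11 picked index 11: u0 ∈ [-7/156, 1/12)
intersection: [1/13, 1/12)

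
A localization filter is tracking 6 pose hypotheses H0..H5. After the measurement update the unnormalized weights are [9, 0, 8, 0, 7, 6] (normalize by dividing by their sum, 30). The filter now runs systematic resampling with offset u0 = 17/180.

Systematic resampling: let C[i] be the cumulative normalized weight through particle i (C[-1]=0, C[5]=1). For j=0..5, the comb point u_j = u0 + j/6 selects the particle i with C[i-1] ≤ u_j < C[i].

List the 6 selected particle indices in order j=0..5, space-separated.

0 0 2 4 4 5

C = [3/10, 3/10, 17/30, 17/30, 4/5, 1]
j=0: u_0=17/180 ∈ [0, 3/10) → index 0
j=1: u_1=47/180 ∈ [0, 3/10) → index 0
j=2: u_2=77/180 ∈ [3/10, 17/30) → index 2
j=3: u_3=107/180 ∈ [17/30, 4/5) → index 4
j=4: u_4=137/180 ∈ [17/30, 4/5) → index 4
j=5: u_5=167/180 ∈ [4/5, 1) → index 5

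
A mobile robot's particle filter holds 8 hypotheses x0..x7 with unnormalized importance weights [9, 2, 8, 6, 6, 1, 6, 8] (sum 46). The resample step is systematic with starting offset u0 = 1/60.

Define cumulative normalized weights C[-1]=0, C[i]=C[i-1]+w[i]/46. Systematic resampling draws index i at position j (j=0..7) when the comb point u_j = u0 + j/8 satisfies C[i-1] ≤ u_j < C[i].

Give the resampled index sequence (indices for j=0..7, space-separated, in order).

0 0 2 2 3 4 6 7

C = [9/46, 11/46, 19/46, 25/46, 31/46, 16/23, 19/23, 1]
j=0: u_0=1/60 ∈ [0, 9/46) → index 0
j=1: u_1=17/120 ∈ [0, 9/46) → index 0
j=2: u_2=4/15 ∈ [11/46, 19/46) → index 2
j=3: u_3=47/120 ∈ [11/46, 19/46) → index 2
j=4: u_4=31/60 ∈ [19/46, 25/46) → index 3
j=5: u_5=77/120 ∈ [25/46, 31/46) → index 4
j=6: u_6=23/30 ∈ [16/23, 19/23) → index 6
j=7: u_7=107/120 ∈ [19/23, 1) → index 7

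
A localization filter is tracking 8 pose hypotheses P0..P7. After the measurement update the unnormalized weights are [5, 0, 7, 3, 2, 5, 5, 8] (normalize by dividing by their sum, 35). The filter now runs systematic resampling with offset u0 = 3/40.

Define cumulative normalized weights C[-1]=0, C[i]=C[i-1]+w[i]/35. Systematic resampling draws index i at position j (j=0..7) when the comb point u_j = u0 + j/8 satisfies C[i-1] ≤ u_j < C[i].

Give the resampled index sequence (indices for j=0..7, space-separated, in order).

C = [1/7, 1/7, 12/35, 3/7, 17/35, 22/35, 27/35, 1]
j=0: u_0=3/40 ∈ [0, 1/7) → index 0
j=1: u_1=1/5 ∈ [1/7, 12/35) → index 2
j=2: u_2=13/40 ∈ [1/7, 12/35) → index 2
j=3: u_3=9/20 ∈ [3/7, 17/35) → index 4
j=4: u_4=23/40 ∈ [17/35, 22/35) → index 5
j=5: u_5=7/10 ∈ [22/35, 27/35) → index 6
j=6: u_6=33/40 ∈ [27/35, 1) → index 7
j=7: u_7=19/20 ∈ [27/35, 1) → index 7

0 2 2 4 5 6 7 7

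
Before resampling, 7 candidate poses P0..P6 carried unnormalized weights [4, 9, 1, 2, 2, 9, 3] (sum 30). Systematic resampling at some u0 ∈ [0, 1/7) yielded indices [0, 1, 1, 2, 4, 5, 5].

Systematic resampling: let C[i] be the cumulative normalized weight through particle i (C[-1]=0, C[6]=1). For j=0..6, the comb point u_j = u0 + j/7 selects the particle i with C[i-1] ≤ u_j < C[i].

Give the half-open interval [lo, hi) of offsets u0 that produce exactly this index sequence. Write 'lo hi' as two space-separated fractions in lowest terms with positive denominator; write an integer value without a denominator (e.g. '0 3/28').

1/210 1/35

C = [2/15, 13/30, 7/15, 8/15, 3/5, 9/10, 1]
j=0 picked index 0: u0 ∈ [0, 2/15)
j=1 picked index 1: u0 ∈ [-1/105, 61/210)
j=2 picked index 1: u0 ∈ [-16/105, 31/210)
j=3 picked index 2: u0 ∈ [1/210, 4/105)
j=4 picked index 4: u0 ∈ [-4/105, 1/35)
j=5 picked index 5: u0 ∈ [-4/35, 13/70)
j=6 picked index 5: u0 ∈ [-9/35, 3/70)
intersection: [1/210, 1/35)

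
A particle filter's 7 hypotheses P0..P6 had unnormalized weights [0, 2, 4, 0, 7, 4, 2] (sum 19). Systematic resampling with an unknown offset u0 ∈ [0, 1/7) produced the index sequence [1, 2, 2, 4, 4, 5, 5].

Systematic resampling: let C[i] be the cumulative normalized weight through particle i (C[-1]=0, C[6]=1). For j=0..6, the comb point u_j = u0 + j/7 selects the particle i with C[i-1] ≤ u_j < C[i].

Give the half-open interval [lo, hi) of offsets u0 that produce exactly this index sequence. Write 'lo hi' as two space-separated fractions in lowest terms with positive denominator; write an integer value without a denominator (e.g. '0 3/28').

0 4/133

C = [0, 2/19, 6/19, 6/19, 13/19, 17/19, 1]
j=0 picked index 1: u0 ∈ [0, 2/19)
j=1 picked index 2: u0 ∈ [-5/133, 23/133)
j=2 picked index 2: u0 ∈ [-24/133, 4/133)
j=3 picked index 4: u0 ∈ [-15/133, 34/133)
j=4 picked index 4: u0 ∈ [-34/133, 15/133)
j=5 picked index 5: u0 ∈ [-4/133, 24/133)
j=6 picked index 5: u0 ∈ [-23/133, 5/133)
intersection: [0, 4/133)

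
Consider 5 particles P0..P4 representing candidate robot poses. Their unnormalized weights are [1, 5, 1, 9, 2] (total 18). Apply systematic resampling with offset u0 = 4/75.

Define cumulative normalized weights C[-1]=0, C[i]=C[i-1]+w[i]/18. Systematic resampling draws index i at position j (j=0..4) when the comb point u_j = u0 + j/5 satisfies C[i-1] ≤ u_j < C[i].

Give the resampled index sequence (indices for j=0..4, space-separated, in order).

C = [1/18, 1/3, 7/18, 8/9, 1]
j=0: u_0=4/75 ∈ [0, 1/18) → index 0
j=1: u_1=19/75 ∈ [1/18, 1/3) → index 1
j=2: u_2=34/75 ∈ [7/18, 8/9) → index 3
j=3: u_3=49/75 ∈ [7/18, 8/9) → index 3
j=4: u_4=64/75 ∈ [7/18, 8/9) → index 3

0 1 3 3 3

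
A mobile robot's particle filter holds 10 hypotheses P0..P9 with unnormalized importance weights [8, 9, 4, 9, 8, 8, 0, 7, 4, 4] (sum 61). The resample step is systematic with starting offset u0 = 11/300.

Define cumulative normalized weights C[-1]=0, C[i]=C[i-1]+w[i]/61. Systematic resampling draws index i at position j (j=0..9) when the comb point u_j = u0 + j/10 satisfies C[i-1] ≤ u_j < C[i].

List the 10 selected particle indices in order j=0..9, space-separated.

C = [8/61, 17/61, 21/61, 30/61, 38/61, 46/61, 46/61, 53/61, 57/61, 1]
j=0: u_0=11/300 ∈ [0, 8/61) → index 0
j=1: u_1=41/300 ∈ [8/61, 17/61) → index 1
j=2: u_2=71/300 ∈ [8/61, 17/61) → index 1
j=3: u_3=101/300 ∈ [17/61, 21/61) → index 2
j=4: u_4=131/300 ∈ [21/61, 30/61) → index 3
j=5: u_5=161/300 ∈ [30/61, 38/61) → index 4
j=6: u_6=191/300 ∈ [38/61, 46/61) → index 5
j=7: u_7=221/300 ∈ [38/61, 46/61) → index 5
j=8: u_8=251/300 ∈ [46/61, 53/61) → index 7
j=9: u_9=281/300 ∈ [57/61, 1) → index 9

0 1 1 2 3 4 5 5 7 9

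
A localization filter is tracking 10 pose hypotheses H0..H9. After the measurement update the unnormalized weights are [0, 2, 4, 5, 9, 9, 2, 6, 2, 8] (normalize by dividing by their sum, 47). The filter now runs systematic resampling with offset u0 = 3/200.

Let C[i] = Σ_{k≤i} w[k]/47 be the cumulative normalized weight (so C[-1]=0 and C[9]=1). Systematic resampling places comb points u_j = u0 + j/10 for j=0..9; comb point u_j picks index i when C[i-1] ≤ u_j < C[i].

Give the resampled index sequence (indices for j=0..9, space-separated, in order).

1 2 3 4 4 5 5 7 8 9

C = [0, 2/47, 6/47, 11/47, 20/47, 29/47, 31/47, 37/47, 39/47, 1]
j=0: u_0=3/200 ∈ [0, 2/47) → index 1
j=1: u_1=23/200 ∈ [2/47, 6/47) → index 2
j=2: u_2=43/200 ∈ [6/47, 11/47) → index 3
j=3: u_3=63/200 ∈ [11/47, 20/47) → index 4
j=4: u_4=83/200 ∈ [11/47, 20/47) → index 4
j=5: u_5=103/200 ∈ [20/47, 29/47) → index 5
j=6: u_6=123/200 ∈ [20/47, 29/47) → index 5
j=7: u_7=143/200 ∈ [31/47, 37/47) → index 7
j=8: u_8=163/200 ∈ [37/47, 39/47) → index 8
j=9: u_9=183/200 ∈ [39/47, 1) → index 9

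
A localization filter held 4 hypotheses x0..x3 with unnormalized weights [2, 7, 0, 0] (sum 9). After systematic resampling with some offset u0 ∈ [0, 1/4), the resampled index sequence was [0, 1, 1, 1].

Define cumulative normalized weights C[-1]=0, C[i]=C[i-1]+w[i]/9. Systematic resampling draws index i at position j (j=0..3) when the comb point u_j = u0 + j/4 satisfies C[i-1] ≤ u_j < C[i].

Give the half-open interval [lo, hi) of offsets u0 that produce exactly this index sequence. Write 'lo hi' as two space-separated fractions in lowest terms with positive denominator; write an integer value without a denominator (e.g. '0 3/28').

0 2/9

C = [2/9, 1, 1, 1]
j=0 picked index 0: u0 ∈ [0, 2/9)
j=1 picked index 1: u0 ∈ [-1/36, 3/4)
j=2 picked index 1: u0 ∈ [-5/18, 1/2)
j=3 picked index 1: u0 ∈ [-19/36, 1/4)
intersection: [0, 2/9)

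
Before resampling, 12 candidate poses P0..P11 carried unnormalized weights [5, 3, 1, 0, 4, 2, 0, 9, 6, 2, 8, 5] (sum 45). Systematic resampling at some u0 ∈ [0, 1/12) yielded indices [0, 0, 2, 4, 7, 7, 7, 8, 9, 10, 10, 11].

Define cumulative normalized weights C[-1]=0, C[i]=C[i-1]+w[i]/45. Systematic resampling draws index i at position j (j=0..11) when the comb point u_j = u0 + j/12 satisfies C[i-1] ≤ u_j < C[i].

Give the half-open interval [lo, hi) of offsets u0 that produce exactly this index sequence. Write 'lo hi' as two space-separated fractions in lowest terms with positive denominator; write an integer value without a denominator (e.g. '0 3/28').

C = [1/9, 8/45, 1/5, 1/5, 13/45, 1/3, 1/3, 8/15, 2/3, 32/45, 8/9, 1]
j=0 picked index 0: u0 ∈ [0, 1/9)
j=1 picked index 0: u0 ∈ [-1/12, 1/36)
j=2 picked index 2: u0 ∈ [1/90, 1/30)
j=3 picked index 4: u0 ∈ [-1/20, 7/180)
j=4 picked index 7: u0 ∈ [0, 1/5)
j=5 picked index 7: u0 ∈ [-1/12, 7/60)
j=6 picked index 7: u0 ∈ [-1/6, 1/30)
j=7 picked index 8: u0 ∈ [-1/20, 1/12)
j=8 picked index 9: u0 ∈ [0, 2/45)
j=9 picked index 10: u0 ∈ [-7/180, 5/36)
j=10 picked index 10: u0 ∈ [-11/90, 1/18)
j=11 picked index 11: u0 ∈ [-1/36, 1/12)
intersection: [1/90, 1/36)

1/90 1/36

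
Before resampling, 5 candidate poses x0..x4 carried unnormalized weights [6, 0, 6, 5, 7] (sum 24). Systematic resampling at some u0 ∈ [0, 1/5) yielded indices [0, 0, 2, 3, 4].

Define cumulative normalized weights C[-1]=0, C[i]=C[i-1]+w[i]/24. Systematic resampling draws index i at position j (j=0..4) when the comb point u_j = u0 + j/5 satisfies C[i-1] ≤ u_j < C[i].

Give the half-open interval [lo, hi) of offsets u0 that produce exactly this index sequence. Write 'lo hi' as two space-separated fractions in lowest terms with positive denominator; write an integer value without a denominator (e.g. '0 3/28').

C = [1/4, 1/4, 1/2, 17/24, 1]
j=0 picked index 0: u0 ∈ [0, 1/4)
j=1 picked index 0: u0 ∈ [-1/5, 1/20)
j=2 picked index 2: u0 ∈ [-3/20, 1/10)
j=3 picked index 3: u0 ∈ [-1/10, 13/120)
j=4 picked index 4: u0 ∈ [-11/120, 1/5)
intersection: [0, 1/20)

0 1/20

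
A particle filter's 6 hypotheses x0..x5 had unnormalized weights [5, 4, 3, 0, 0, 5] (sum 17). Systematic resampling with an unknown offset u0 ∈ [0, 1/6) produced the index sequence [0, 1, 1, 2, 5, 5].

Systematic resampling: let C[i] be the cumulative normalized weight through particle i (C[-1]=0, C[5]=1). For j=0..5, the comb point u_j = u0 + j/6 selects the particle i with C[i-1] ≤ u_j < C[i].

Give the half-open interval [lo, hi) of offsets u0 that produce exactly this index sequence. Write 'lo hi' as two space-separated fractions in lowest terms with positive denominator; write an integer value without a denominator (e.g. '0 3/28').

C = [5/17, 9/17, 12/17, 12/17, 12/17, 1]
j=0 picked index 0: u0 ∈ [0, 5/17)
j=1 picked index 1: u0 ∈ [13/102, 37/102)
j=2 picked index 1: u0 ∈ [-2/51, 10/51)
j=3 picked index 2: u0 ∈ [1/34, 7/34)
j=4 picked index 5: u0 ∈ [2/51, 1/3)
j=5 picked index 5: u0 ∈ [-13/102, 1/6)
intersection: [13/102, 1/6)

13/102 1/6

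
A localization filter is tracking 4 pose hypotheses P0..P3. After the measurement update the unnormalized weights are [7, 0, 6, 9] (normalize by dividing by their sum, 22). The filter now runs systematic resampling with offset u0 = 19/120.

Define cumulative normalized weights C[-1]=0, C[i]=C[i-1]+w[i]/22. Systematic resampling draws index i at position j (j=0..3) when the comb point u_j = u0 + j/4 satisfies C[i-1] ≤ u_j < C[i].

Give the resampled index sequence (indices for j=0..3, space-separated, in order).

0 2 3 3

C = [7/22, 7/22, 13/22, 1]
j=0: u_0=19/120 ∈ [0, 7/22) → index 0
j=1: u_1=49/120 ∈ [7/22, 13/22) → index 2
j=2: u_2=79/120 ∈ [13/22, 1) → index 3
j=3: u_3=109/120 ∈ [13/22, 1) → index 3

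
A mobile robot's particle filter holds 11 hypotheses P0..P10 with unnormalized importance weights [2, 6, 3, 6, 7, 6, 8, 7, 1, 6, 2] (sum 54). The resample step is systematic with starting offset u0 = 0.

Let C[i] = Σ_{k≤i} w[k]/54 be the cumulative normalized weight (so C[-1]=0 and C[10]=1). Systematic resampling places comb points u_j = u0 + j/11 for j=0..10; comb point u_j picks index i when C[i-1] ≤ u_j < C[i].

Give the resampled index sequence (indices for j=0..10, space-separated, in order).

C = [1/27, 4/27, 11/54, 17/54, 4/9, 5/9, 19/27, 5/6, 23/27, 26/27, 1]
j=0: u_0=0 ∈ [0, 1/27) → index 0
j=1: u_1=1/11 ∈ [1/27, 4/27) → index 1
j=2: u_2=2/11 ∈ [4/27, 11/54) → index 2
j=3: u_3=3/11 ∈ [11/54, 17/54) → index 3
j=4: u_4=4/11 ∈ [17/54, 4/9) → index 4
j=5: u_5=5/11 ∈ [4/9, 5/9) → index 5
j=6: u_6=6/11 ∈ [4/9, 5/9) → index 5
j=7: u_7=7/11 ∈ [5/9, 19/27) → index 6
j=8: u_8=8/11 ∈ [19/27, 5/6) → index 7
j=9: u_9=9/11 ∈ [19/27, 5/6) → index 7
j=10: u_10=10/11 ∈ [23/27, 26/27) → index 9

0 1 2 3 4 5 5 6 7 7 9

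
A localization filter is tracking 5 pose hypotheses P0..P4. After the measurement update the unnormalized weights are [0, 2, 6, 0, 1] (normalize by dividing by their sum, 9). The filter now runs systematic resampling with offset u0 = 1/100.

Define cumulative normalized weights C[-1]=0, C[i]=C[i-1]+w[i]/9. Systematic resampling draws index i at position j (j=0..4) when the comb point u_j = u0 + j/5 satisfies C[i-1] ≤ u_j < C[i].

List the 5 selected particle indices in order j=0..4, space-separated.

1 1 2 2 2

C = [0, 2/9, 8/9, 8/9, 1]
j=0: u_0=1/100 ∈ [0, 2/9) → index 1
j=1: u_1=21/100 ∈ [0, 2/9) → index 1
j=2: u_2=41/100 ∈ [2/9, 8/9) → index 2
j=3: u_3=61/100 ∈ [2/9, 8/9) → index 2
j=4: u_4=81/100 ∈ [2/9, 8/9) → index 2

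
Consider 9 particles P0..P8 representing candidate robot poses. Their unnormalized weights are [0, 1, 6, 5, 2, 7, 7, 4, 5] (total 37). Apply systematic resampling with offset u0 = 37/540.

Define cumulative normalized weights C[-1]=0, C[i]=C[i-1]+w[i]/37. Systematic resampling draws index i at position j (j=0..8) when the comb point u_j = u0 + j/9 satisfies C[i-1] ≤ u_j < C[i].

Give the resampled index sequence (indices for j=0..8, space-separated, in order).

C = [0, 1/37, 7/37, 12/37, 14/37, 21/37, 28/37, 32/37, 1]
j=0: u_0=37/540 ∈ [1/37, 7/37) → index 2
j=1: u_1=97/540 ∈ [1/37, 7/37) → index 2
j=2: u_2=157/540 ∈ [7/37, 12/37) → index 3
j=3: u_3=217/540 ∈ [14/37, 21/37) → index 5
j=4: u_4=277/540 ∈ [14/37, 21/37) → index 5
j=5: u_5=337/540 ∈ [21/37, 28/37) → index 6
j=6: u_6=397/540 ∈ [21/37, 28/37) → index 6
j=7: u_7=457/540 ∈ [28/37, 32/37) → index 7
j=8: u_8=517/540 ∈ [32/37, 1) → index 8

2 2 3 5 5 6 6 7 8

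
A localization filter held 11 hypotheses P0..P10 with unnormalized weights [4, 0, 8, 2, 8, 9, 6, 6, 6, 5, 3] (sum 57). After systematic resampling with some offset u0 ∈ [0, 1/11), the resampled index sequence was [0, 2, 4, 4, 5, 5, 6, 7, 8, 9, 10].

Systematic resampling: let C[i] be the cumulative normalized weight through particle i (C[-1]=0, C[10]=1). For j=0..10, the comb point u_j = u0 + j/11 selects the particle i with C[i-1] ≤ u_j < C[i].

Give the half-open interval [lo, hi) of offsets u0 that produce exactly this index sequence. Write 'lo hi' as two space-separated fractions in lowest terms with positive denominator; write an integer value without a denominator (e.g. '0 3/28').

40/627 4/57

C = [4/57, 4/57, 4/19, 14/57, 22/57, 31/57, 37/57, 43/57, 49/57, 18/19, 1]
j=0 picked index 0: u0 ∈ [0, 4/57)
j=1 picked index 2: u0 ∈ [-13/627, 25/209)
j=2 picked index 4: u0 ∈ [40/627, 128/627)
j=3 picked index 4: u0 ∈ [-17/627, 71/627)
j=4 picked index 5: u0 ∈ [14/627, 113/627)
j=5 picked index 5: u0 ∈ [-43/627, 56/627)
j=6 picked index 6: u0 ∈ [-1/627, 65/627)
j=7 picked index 7: u0 ∈ [8/627, 74/627)
j=8 picked index 8: u0 ∈ [17/627, 83/627)
j=9 picked index 9: u0 ∈ [26/627, 27/209)
j=10 picked index 10: u0 ∈ [8/209, 1/11)
intersection: [40/627, 4/57)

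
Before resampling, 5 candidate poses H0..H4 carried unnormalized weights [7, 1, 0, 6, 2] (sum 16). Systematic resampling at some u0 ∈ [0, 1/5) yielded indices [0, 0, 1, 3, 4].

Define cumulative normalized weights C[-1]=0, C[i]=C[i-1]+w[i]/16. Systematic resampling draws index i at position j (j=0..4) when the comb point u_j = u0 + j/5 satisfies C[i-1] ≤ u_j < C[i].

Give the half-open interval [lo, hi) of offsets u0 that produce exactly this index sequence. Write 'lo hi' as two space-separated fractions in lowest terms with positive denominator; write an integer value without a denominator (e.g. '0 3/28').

C = [7/16, 1/2, 1/2, 7/8, 1]
j=0 picked index 0: u0 ∈ [0, 7/16)
j=1 picked index 0: u0 ∈ [-1/5, 19/80)
j=2 picked index 1: u0 ∈ [3/80, 1/10)
j=3 picked index 3: u0 ∈ [-1/10, 11/40)
j=4 picked index 4: u0 ∈ [3/40, 1/5)
intersection: [3/40, 1/10)

3/40 1/10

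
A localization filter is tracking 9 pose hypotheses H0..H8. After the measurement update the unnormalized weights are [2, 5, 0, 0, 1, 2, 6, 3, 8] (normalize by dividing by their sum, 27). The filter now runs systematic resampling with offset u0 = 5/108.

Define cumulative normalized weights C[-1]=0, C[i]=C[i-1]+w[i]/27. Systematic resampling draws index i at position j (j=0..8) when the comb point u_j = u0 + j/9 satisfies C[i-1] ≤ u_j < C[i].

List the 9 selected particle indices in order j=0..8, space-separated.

C = [2/27, 7/27, 7/27, 7/27, 8/27, 10/27, 16/27, 19/27, 1]
j=0: u_0=5/108 ∈ [0, 2/27) → index 0
j=1: u_1=17/108 ∈ [2/27, 7/27) → index 1
j=2: u_2=29/108 ∈ [7/27, 8/27) → index 4
j=3: u_3=41/108 ∈ [10/27, 16/27) → index 6
j=4: u_4=53/108 ∈ [10/27, 16/27) → index 6
j=5: u_5=65/108 ∈ [16/27, 19/27) → index 7
j=6: u_6=77/108 ∈ [19/27, 1) → index 8
j=7: u_7=89/108 ∈ [19/27, 1) → index 8
j=8: u_8=101/108 ∈ [19/27, 1) → index 8

0 1 4 6 6 7 8 8 8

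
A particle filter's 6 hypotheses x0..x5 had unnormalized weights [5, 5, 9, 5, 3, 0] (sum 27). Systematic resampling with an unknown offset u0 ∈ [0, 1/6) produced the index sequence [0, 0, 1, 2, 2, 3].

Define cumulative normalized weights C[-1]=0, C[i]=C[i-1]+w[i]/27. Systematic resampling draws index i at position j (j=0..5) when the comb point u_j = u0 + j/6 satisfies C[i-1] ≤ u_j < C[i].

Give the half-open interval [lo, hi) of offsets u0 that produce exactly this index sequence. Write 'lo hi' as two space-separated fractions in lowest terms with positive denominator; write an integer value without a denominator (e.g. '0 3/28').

C = [5/27, 10/27, 19/27, 8/9, 1, 1]
j=0 picked index 0: u0 ∈ [0, 5/27)
j=1 picked index 0: u0 ∈ [-1/6, 1/54)
j=2 picked index 1: u0 ∈ [-4/27, 1/27)
j=3 picked index 2: u0 ∈ [-7/54, 11/54)
j=4 picked index 2: u0 ∈ [-8/27, 1/27)
j=5 picked index 3: u0 ∈ [-7/54, 1/18)
intersection: [0, 1/54)

0 1/54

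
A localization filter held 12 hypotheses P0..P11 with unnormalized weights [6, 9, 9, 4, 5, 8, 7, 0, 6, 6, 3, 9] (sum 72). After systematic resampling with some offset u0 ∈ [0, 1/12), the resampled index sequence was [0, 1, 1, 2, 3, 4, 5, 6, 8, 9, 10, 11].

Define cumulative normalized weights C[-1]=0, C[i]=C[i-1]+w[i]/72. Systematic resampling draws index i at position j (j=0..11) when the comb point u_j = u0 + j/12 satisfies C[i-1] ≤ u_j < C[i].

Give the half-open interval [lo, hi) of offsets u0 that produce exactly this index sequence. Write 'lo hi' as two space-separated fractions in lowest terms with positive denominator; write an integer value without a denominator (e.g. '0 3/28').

C = [1/12, 5/24, 1/3, 7/18, 11/24, 41/72, 2/3, 2/3, 3/4, 5/6, 7/8, 1]
j=0 picked index 0: u0 ∈ [0, 1/12)
j=1 picked index 1: u0 ∈ [0, 1/8)
j=2 picked index 1: u0 ∈ [-1/12, 1/24)
j=3 picked index 2: u0 ∈ [-1/24, 1/12)
j=4 picked index 3: u0 ∈ [0, 1/18)
j=5 picked index 4: u0 ∈ [-1/36, 1/24)
j=6 picked index 5: u0 ∈ [-1/24, 5/72)
j=7 picked index 6: u0 ∈ [-1/72, 1/12)
j=8 picked index 8: u0 ∈ [0, 1/12)
j=9 picked index 9: u0 ∈ [0, 1/12)
j=10 picked index 10: u0 ∈ [0, 1/24)
j=11 picked index 11: u0 ∈ [-1/24, 1/12)
intersection: [0, 1/24)

0 1/24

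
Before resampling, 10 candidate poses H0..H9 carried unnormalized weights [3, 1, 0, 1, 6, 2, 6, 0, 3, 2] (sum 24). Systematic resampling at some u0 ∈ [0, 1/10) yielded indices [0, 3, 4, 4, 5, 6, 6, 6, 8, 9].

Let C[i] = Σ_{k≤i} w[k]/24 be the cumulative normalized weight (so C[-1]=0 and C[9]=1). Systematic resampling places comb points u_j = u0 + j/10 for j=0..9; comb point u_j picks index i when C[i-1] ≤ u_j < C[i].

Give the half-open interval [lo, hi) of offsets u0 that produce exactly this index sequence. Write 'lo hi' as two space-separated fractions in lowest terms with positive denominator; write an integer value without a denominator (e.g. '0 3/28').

1/15 11/120

C = [1/8, 1/6, 1/6, 5/24, 11/24, 13/24, 19/24, 19/24, 11/12, 1]
j=0 picked index 0: u0 ∈ [0, 1/8)
j=1 picked index 3: u0 ∈ [1/15, 13/120)
j=2 picked index 4: u0 ∈ [1/120, 31/120)
j=3 picked index 4: u0 ∈ [-11/120, 19/120)
j=4 picked index 5: u0 ∈ [7/120, 17/120)
j=5 picked index 6: u0 ∈ [1/24, 7/24)
j=6 picked index 6: u0 ∈ [-7/120, 23/120)
j=7 picked index 6: u0 ∈ [-19/120, 11/120)
j=8 picked index 8: u0 ∈ [-1/120, 7/60)
j=9 picked index 9: u0 ∈ [1/60, 1/10)
intersection: [1/15, 11/120)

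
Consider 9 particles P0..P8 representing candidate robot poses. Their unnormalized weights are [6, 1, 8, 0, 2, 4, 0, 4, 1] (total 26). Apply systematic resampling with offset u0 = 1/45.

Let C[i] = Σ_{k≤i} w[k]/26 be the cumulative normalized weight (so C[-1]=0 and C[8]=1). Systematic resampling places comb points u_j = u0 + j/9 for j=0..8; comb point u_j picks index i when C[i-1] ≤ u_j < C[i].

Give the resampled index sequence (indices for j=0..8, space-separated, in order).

0 0 1 2 2 4 5 5 7

C = [3/13, 7/26, 15/26, 15/26, 17/26, 21/26, 21/26, 25/26, 1]
j=0: u_0=1/45 ∈ [0, 3/13) → index 0
j=1: u_1=2/15 ∈ [0, 3/13) → index 0
j=2: u_2=11/45 ∈ [3/13, 7/26) → index 1
j=3: u_3=16/45 ∈ [7/26, 15/26) → index 2
j=4: u_4=7/15 ∈ [7/26, 15/26) → index 2
j=5: u_5=26/45 ∈ [15/26, 17/26) → index 4
j=6: u_6=31/45 ∈ [17/26, 21/26) → index 5
j=7: u_7=4/5 ∈ [17/26, 21/26) → index 5
j=8: u_8=41/45 ∈ [21/26, 25/26) → index 7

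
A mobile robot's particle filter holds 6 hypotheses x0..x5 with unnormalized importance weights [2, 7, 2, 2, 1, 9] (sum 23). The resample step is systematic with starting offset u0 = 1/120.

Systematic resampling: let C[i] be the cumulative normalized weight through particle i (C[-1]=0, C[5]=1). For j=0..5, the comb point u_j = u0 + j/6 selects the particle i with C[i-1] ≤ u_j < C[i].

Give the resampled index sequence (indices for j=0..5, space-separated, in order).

C = [2/23, 9/23, 11/23, 13/23, 14/23, 1]
j=0: u_0=1/120 ∈ [0, 2/23) → index 0
j=1: u_1=7/40 ∈ [2/23, 9/23) → index 1
j=2: u_2=41/120 ∈ [2/23, 9/23) → index 1
j=3: u_3=61/120 ∈ [11/23, 13/23) → index 3
j=4: u_4=27/40 ∈ [14/23, 1) → index 5
j=5: u_5=101/120 ∈ [14/23, 1) → index 5

0 1 1 3 5 5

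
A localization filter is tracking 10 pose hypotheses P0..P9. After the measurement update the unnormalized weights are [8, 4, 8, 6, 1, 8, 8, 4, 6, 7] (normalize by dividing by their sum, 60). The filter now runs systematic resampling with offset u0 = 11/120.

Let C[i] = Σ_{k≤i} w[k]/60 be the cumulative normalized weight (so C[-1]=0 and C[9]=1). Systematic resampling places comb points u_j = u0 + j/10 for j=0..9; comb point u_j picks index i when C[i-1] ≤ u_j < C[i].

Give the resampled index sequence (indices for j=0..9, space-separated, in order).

C = [2/15, 1/5, 1/3, 13/30, 9/20, 7/12, 43/60, 47/60, 53/60, 1]
j=0: u_0=11/120 ∈ [0, 2/15) → index 0
j=1: u_1=23/120 ∈ [2/15, 1/5) → index 1
j=2: u_2=7/24 ∈ [1/5, 1/3) → index 2
j=3: u_3=47/120 ∈ [1/3, 13/30) → index 3
j=4: u_4=59/120 ∈ [9/20, 7/12) → index 5
j=5: u_5=71/120 ∈ [7/12, 43/60) → index 6
j=6: u_6=83/120 ∈ [7/12, 43/60) → index 6
j=7: u_7=19/24 ∈ [47/60, 53/60) → index 8
j=8: u_8=107/120 ∈ [53/60, 1) → index 9
j=9: u_9=119/120 ∈ [53/60, 1) → index 9

0 1 2 3 5 6 6 8 9 9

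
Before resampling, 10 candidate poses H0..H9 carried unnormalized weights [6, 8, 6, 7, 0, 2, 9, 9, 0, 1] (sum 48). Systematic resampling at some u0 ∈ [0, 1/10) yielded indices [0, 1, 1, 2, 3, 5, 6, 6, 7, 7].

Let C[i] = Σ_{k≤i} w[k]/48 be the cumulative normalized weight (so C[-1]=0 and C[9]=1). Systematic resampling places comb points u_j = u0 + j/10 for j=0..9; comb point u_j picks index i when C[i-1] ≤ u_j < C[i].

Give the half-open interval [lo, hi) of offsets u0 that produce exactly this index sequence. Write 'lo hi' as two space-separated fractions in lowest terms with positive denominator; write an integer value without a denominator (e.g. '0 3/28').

1/16 19/240

C = [1/8, 7/24, 5/12, 9/16, 9/16, 29/48, 19/24, 47/48, 47/48, 1]
j=0 picked index 0: u0 ∈ [0, 1/8)
j=1 picked index 1: u0 ∈ [1/40, 23/120)
j=2 picked index 1: u0 ∈ [-3/40, 11/120)
j=3 picked index 2: u0 ∈ [-1/120, 7/60)
j=4 picked index 3: u0 ∈ [1/60, 13/80)
j=5 picked index 5: u0 ∈ [1/16, 5/48)
j=6 picked index 6: u0 ∈ [1/240, 23/120)
j=7 picked index 6: u0 ∈ [-23/240, 11/120)
j=8 picked index 7: u0 ∈ [-1/120, 43/240)
j=9 picked index 7: u0 ∈ [-13/120, 19/240)
intersection: [1/16, 19/240)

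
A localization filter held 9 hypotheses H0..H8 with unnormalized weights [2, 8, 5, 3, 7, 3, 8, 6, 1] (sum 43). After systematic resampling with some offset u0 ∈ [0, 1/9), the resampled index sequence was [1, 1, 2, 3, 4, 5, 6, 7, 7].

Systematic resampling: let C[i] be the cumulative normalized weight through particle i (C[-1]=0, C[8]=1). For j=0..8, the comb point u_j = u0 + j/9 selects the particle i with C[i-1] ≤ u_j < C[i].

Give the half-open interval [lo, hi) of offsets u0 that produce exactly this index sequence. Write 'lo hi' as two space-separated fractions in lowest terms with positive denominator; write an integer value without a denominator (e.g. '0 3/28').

C = [2/43, 10/43, 15/43, 18/43, 25/43, 28/43, 36/43, 42/43, 1]
j=0 picked index 1: u0 ∈ [2/43, 10/43)
j=1 picked index 1: u0 ∈ [-25/387, 47/387)
j=2 picked index 2: u0 ∈ [4/387, 49/387)
j=3 picked index 3: u0 ∈ [2/129, 11/129)
j=4 picked index 4: u0 ∈ [-10/387, 53/387)
j=5 picked index 5: u0 ∈ [10/387, 37/387)
j=6 picked index 6: u0 ∈ [-2/129, 22/129)
j=7 picked index 7: u0 ∈ [23/387, 77/387)
j=8 picked index 7: u0 ∈ [-20/387, 34/387)
intersection: [23/387, 11/129)

23/387 11/129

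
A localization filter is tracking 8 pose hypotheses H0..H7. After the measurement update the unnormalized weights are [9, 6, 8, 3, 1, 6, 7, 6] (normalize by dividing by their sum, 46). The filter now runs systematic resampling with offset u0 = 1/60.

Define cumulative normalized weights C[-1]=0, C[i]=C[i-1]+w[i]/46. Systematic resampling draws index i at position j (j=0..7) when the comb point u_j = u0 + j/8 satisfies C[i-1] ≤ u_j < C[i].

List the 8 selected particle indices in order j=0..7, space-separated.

C = [9/46, 15/46, 1/2, 13/23, 27/46, 33/46, 20/23, 1]
j=0: u_0=1/60 ∈ [0, 9/46) → index 0
j=1: u_1=17/120 ∈ [0, 9/46) → index 0
j=2: u_2=4/15 ∈ [9/46, 15/46) → index 1
j=3: u_3=47/120 ∈ [15/46, 1/2) → index 2
j=4: u_4=31/60 ∈ [1/2, 13/23) → index 3
j=5: u_5=77/120 ∈ [27/46, 33/46) → index 5
j=6: u_6=23/30 ∈ [33/46, 20/23) → index 6
j=7: u_7=107/120 ∈ [20/23, 1) → index 7

0 0 1 2 3 5 6 7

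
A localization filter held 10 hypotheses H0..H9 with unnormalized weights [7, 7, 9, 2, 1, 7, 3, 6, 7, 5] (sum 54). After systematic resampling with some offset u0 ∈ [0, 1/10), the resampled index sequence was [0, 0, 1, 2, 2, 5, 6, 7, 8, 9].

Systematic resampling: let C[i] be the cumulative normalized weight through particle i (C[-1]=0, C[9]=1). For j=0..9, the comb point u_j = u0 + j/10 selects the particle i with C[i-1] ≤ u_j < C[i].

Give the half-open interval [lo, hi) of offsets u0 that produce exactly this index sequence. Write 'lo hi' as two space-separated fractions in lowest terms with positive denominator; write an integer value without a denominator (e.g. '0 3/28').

1/90 7/270

C = [7/54, 7/27, 23/54, 25/54, 13/27, 11/18, 2/3, 7/9, 49/54, 1]
j=0 picked index 0: u0 ∈ [0, 7/54)
j=1 picked index 0: u0 ∈ [-1/10, 4/135)
j=2 picked index 1: u0 ∈ [-19/270, 8/135)
j=3 picked index 2: u0 ∈ [-11/270, 17/135)
j=4 picked index 2: u0 ∈ [-19/135, 7/270)
j=5 picked index 5: u0 ∈ [-1/54, 1/9)
j=6 picked index 6: u0 ∈ [1/90, 1/15)
j=7 picked index 7: u0 ∈ [-1/30, 7/90)
j=8 picked index 8: u0 ∈ [-1/45, 29/270)
j=9 picked index 9: u0 ∈ [1/135, 1/10)
intersection: [1/90, 7/270)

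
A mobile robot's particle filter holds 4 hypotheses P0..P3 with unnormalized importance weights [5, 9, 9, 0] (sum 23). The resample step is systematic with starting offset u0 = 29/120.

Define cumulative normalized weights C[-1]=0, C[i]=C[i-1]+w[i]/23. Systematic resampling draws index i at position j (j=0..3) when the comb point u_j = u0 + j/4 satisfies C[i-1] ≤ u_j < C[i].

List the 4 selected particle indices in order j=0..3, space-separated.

1 1 2 2

C = [5/23, 14/23, 1, 1]
j=0: u_0=29/120 ∈ [5/23, 14/23) → index 1
j=1: u_1=59/120 ∈ [5/23, 14/23) → index 1
j=2: u_2=89/120 ∈ [14/23, 1) → index 2
j=3: u_3=119/120 ∈ [14/23, 1) → index 2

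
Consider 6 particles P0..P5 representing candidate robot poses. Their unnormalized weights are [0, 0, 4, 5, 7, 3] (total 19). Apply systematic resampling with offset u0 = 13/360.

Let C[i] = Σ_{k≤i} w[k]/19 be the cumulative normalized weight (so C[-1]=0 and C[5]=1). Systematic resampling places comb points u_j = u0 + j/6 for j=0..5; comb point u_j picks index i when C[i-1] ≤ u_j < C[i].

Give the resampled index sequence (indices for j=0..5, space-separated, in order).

C = [0, 0, 4/19, 9/19, 16/19, 1]
j=0: u_0=13/360 ∈ [0, 4/19) → index 2
j=1: u_1=73/360 ∈ [0, 4/19) → index 2
j=2: u_2=133/360 ∈ [4/19, 9/19) → index 3
j=3: u_3=193/360 ∈ [9/19, 16/19) → index 4
j=4: u_4=253/360 ∈ [9/19, 16/19) → index 4
j=5: u_5=313/360 ∈ [16/19, 1) → index 5

2 2 3 4 4 5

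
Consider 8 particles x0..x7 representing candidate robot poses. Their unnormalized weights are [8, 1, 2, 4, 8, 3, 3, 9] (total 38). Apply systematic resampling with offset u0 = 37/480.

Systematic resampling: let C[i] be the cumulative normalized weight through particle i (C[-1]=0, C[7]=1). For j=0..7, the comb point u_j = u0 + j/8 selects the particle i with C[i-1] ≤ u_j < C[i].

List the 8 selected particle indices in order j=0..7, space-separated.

0 0 3 4 4 6 7 7

C = [4/19, 9/38, 11/38, 15/38, 23/38, 13/19, 29/38, 1]
j=0: u_0=37/480 ∈ [0, 4/19) → index 0
j=1: u_1=97/480 ∈ [0, 4/19) → index 0
j=2: u_2=157/480 ∈ [11/38, 15/38) → index 3
j=3: u_3=217/480 ∈ [15/38, 23/38) → index 4
j=4: u_4=277/480 ∈ [15/38, 23/38) → index 4
j=5: u_5=337/480 ∈ [13/19, 29/38) → index 6
j=6: u_6=397/480 ∈ [29/38, 1) → index 7
j=7: u_7=457/480 ∈ [29/38, 1) → index 7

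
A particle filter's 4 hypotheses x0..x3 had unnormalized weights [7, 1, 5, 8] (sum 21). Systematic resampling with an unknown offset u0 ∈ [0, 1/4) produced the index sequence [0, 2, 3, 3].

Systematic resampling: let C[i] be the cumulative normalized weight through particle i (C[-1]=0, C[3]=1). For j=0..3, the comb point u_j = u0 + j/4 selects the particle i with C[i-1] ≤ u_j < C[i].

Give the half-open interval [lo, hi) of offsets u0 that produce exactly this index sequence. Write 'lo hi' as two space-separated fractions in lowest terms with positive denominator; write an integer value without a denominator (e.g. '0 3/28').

C = [1/3, 8/21, 13/21, 1]
j=0 picked index 0: u0 ∈ [0, 1/3)
j=1 picked index 2: u0 ∈ [11/84, 31/84)
j=2 picked index 3: u0 ∈ [5/42, 1/2)
j=3 picked index 3: u0 ∈ [-11/84, 1/4)
intersection: [11/84, 1/4)

11/84 1/4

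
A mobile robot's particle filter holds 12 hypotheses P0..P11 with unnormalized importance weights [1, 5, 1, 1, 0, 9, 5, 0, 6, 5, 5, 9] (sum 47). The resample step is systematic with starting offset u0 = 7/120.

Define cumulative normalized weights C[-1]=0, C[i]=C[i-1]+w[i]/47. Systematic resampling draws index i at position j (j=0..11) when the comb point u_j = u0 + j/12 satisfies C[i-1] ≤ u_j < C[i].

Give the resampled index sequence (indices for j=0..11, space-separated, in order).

C = [1/47, 6/47, 7/47, 8/47, 8/47, 17/47, 22/47, 22/47, 28/47, 33/47, 38/47, 1]
j=0: u_0=7/120 ∈ [1/47, 6/47) → index 1
j=1: u_1=17/120 ∈ [6/47, 7/47) → index 2
j=2: u_2=9/40 ∈ [8/47, 17/47) → index 5
j=3: u_3=37/120 ∈ [8/47, 17/47) → index 5
j=4: u_4=47/120 ∈ [17/47, 22/47) → index 6
j=5: u_5=19/40 ∈ [22/47, 28/47) → index 8
j=6: u_6=67/120 ∈ [22/47, 28/47) → index 8
j=7: u_7=77/120 ∈ [28/47, 33/47) → index 9
j=8: u_8=29/40 ∈ [33/47, 38/47) → index 10
j=9: u_9=97/120 ∈ [33/47, 38/47) → index 10
j=10: u_10=107/120 ∈ [38/47, 1) → index 11
j=11: u_11=39/40 ∈ [38/47, 1) → index 11

1 2 5 5 6 8 8 9 10 10 11 11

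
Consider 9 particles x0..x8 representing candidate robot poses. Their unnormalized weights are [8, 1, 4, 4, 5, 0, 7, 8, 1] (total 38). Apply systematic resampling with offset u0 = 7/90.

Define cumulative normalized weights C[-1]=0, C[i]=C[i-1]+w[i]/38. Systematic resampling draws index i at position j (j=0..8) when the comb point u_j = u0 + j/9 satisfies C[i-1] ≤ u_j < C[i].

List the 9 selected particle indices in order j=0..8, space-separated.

0 0 2 3 4 6 6 7 7

C = [4/19, 9/38, 13/38, 17/38, 11/19, 11/19, 29/38, 37/38, 1]
j=0: u_0=7/90 ∈ [0, 4/19) → index 0
j=1: u_1=17/90 ∈ [0, 4/19) → index 0
j=2: u_2=3/10 ∈ [9/38, 13/38) → index 2
j=3: u_3=37/90 ∈ [13/38, 17/38) → index 3
j=4: u_4=47/90 ∈ [17/38, 11/19) → index 4
j=5: u_5=19/30 ∈ [11/19, 29/38) → index 6
j=6: u_6=67/90 ∈ [11/19, 29/38) → index 6
j=7: u_7=77/90 ∈ [29/38, 37/38) → index 7
j=8: u_8=29/30 ∈ [29/38, 37/38) → index 7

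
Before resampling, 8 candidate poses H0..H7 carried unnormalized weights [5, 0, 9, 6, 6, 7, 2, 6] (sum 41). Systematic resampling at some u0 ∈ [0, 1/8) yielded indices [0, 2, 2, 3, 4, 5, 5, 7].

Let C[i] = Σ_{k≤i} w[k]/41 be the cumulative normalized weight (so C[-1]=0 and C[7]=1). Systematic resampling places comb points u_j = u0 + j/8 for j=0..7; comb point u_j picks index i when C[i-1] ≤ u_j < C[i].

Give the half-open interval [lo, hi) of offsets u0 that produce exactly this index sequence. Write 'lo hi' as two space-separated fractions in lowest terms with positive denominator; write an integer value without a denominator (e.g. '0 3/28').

C = [5/41, 5/41, 14/41, 20/41, 26/41, 33/41, 35/41, 1]
j=0 picked index 0: u0 ∈ [0, 5/41)
j=1 picked index 2: u0 ∈ [-1/328, 71/328)
j=2 picked index 2: u0 ∈ [-21/164, 15/164)
j=3 picked index 3: u0 ∈ [-11/328, 37/328)
j=4 picked index 4: u0 ∈ [-1/82, 11/82)
j=5 picked index 5: u0 ∈ [3/328, 59/328)
j=6 picked index 5: u0 ∈ [-19/164, 9/164)
j=7 picked index 7: u0 ∈ [-7/328, 1/8)
intersection: [3/328, 9/164)

3/328 9/164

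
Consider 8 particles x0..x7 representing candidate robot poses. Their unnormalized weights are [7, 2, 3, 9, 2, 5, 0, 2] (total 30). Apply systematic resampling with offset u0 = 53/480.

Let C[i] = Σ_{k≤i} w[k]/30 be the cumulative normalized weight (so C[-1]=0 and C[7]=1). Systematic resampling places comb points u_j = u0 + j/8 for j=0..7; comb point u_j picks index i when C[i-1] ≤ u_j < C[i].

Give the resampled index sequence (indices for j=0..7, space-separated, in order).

C = [7/30, 3/10, 2/5, 7/10, 23/30, 14/15, 14/15, 1]
j=0: u_0=53/480 ∈ [0, 7/30) → index 0
j=1: u_1=113/480 ∈ [7/30, 3/10) → index 1
j=2: u_2=173/480 ∈ [3/10, 2/5) → index 2
j=3: u_3=233/480 ∈ [2/5, 7/10) → index 3
j=4: u_4=293/480 ∈ [2/5, 7/10) → index 3
j=5: u_5=353/480 ∈ [7/10, 23/30) → index 4
j=6: u_6=413/480 ∈ [23/30, 14/15) → index 5
j=7: u_7=473/480 ∈ [14/15, 1) → index 7

0 1 2 3 3 4 5 7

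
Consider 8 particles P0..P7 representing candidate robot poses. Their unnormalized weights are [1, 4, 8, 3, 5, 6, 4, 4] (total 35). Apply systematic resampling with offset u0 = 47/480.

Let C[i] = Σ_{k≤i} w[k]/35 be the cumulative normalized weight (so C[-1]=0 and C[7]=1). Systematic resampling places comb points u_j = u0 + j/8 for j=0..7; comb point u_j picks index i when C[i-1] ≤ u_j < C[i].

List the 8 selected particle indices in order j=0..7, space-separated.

C = [1/35, 1/7, 13/35, 16/35, 3/5, 27/35, 31/35, 1]
j=0: u_0=47/480 ∈ [1/35, 1/7) → index 1
j=1: u_1=107/480 ∈ [1/7, 13/35) → index 2
j=2: u_2=167/480 ∈ [1/7, 13/35) → index 2
j=3: u_3=227/480 ∈ [16/35, 3/5) → index 4
j=4: u_4=287/480 ∈ [16/35, 3/5) → index 4
j=5: u_5=347/480 ∈ [3/5, 27/35) → index 5
j=6: u_6=407/480 ∈ [27/35, 31/35) → index 6
j=7: u_7=467/480 ∈ [31/35, 1) → index 7

1 2 2 4 4 5 6 7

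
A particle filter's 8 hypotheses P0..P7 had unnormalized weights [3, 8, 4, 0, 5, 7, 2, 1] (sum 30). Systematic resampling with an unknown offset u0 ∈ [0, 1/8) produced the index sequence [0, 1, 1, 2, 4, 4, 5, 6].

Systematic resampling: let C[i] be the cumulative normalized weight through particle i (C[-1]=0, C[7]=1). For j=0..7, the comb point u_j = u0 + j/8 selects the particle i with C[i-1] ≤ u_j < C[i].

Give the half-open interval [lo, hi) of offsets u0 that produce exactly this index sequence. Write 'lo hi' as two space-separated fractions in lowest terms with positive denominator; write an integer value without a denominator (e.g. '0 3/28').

1/40 1/24

C = [1/10, 11/30, 1/2, 1/2, 2/3, 9/10, 29/30, 1]
j=0 picked index 0: u0 ∈ [0, 1/10)
j=1 picked index 1: u0 ∈ [-1/40, 29/120)
j=2 picked index 1: u0 ∈ [-3/20, 7/60)
j=3 picked index 2: u0 ∈ [-1/120, 1/8)
j=4 picked index 4: u0 ∈ [0, 1/6)
j=5 picked index 4: u0 ∈ [-1/8, 1/24)
j=6 picked index 5: u0 ∈ [-1/12, 3/20)
j=7 picked index 6: u0 ∈ [1/40, 11/120)
intersection: [1/40, 1/24)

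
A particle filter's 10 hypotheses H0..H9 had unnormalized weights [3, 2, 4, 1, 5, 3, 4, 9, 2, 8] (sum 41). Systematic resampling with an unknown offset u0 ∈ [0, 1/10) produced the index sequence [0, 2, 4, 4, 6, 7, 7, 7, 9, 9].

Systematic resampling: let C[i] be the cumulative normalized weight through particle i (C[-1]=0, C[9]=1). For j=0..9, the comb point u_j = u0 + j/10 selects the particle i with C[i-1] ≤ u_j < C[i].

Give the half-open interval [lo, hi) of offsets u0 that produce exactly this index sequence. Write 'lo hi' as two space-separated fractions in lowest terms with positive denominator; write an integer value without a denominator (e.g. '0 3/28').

C = [3/41, 5/41, 9/41, 10/41, 15/41, 18/41, 22/41, 31/41, 33/41, 1]
j=0 picked index 0: u0 ∈ [0, 3/41)
j=1 picked index 2: u0 ∈ [9/410, 49/410)
j=2 picked index 4: u0 ∈ [9/205, 34/205)
j=3 picked index 4: u0 ∈ [-23/410, 27/410)
j=4 picked index 6: u0 ∈ [8/205, 28/205)
j=5 picked index 7: u0 ∈ [3/82, 21/82)
j=6 picked index 7: u0 ∈ [-13/205, 32/205)
j=7 picked index 7: u0 ∈ [-67/410, 23/410)
j=8 picked index 9: u0 ∈ [1/205, 1/5)
j=9 picked index 9: u0 ∈ [-39/410, 1/10)
intersection: [9/205, 23/410)

9/205 23/410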